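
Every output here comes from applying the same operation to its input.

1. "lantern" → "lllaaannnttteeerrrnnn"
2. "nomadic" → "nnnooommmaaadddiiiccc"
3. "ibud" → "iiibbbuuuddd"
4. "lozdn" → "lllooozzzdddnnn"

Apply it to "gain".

The transformation: repeat every character 3 times.
Doing the same to "gain": "gggaaaiiinnn".

gggaaaiiinnn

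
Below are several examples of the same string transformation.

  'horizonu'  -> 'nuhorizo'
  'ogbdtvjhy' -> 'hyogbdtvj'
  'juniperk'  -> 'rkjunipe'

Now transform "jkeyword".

What's happening: move the last 2 characters to the front (rotate right by 2).
On "jkeyword" that produces "rdjkeywo".

rdjkeywo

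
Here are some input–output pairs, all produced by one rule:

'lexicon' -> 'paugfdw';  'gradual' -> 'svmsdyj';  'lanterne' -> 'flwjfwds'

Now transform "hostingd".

Rule — shift every letter 8 places backward in the alphabet (wrapping around), then move the first 2 characters to the end (rotate left by 2).
Applying both steps to "hostingd": "zgklafyv", then "klafyvzg".

klafyvzg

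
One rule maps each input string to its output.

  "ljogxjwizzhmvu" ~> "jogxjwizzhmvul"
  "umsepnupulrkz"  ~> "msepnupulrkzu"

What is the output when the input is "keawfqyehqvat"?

eawfqyehqvatk

Looking at the pairs, the operation is to move the first character to the end.
Doing the same to "keawfqyehqvat": "eawfqyehqvatk".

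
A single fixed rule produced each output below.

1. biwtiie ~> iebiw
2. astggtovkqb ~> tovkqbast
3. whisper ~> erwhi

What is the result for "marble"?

In each case the input is transformed by: move the first 3 characters to the end (rotate left by 3), then delete the first 2 characters.
Applying that to "marble" gives "emar".

emar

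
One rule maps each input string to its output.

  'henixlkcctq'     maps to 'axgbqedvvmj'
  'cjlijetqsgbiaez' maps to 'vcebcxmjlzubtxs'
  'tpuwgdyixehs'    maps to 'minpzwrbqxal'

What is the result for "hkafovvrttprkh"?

In each case the input is transformed by: shift every letter 7 places backward in the alphabet (wrapping around).
On "hkafovvrttprkh" that produces "adtyhookmmikda".

adtyhookmmikda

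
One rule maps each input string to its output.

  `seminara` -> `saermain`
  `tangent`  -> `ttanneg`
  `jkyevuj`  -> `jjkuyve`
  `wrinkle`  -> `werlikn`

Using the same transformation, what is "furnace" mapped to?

In each case the input is transformed by: take characters alternately from the front and the back (1st, last, 2nd, 2nd-last, ...).
So "furnace" becomes "feucran".

feucran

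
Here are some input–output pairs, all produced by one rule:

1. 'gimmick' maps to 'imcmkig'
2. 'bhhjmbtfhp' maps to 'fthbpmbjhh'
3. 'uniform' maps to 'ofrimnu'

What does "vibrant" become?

The pattern: move the last 3 characters to the front (rotate right by 3), then take characters alternately from the front and the back (1st, last, 2nd, 2nd-last, ...).
For "vibrant", step one produces "antvibr"; step two turns that into "arnbtiv".

arnbtiv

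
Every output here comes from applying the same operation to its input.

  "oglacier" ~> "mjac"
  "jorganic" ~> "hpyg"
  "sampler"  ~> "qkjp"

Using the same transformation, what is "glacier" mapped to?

The transformation: keep every other character starting from the first (positions 1st, 3rd, 5th, ...), then shift every letter 2 places backward in the alphabet (wrapping around).
Starting from "glacier": after the first operation, "gair"; after the second, "eygp".

eygp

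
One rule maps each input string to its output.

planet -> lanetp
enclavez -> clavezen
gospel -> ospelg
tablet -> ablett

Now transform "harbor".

arborh

The pattern: move the last 2 characters to the front (rotate right by 2), then swap the front and back halves of the string.
Applying that to "harbor" gives "arborh".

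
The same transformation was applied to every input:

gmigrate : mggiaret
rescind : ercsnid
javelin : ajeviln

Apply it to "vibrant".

ivrbnat

Rule — swap each adjacent pair of characters (1↔2, 3↔4, ...).
So "vibrant" becomes "ivrbnat".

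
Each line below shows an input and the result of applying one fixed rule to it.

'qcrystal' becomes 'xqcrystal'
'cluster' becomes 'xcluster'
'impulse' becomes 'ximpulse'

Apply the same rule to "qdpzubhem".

The pattern: prepend "x".
"qdpzubhem" → "xqdpzubhem".

xqdpzubhem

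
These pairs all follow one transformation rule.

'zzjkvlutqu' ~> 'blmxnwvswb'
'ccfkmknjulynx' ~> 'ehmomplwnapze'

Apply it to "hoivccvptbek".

qkxeexrvdgmj

The transformation: shift every letter 2 places forward in the alphabet (wrapping around), then move the first character to the end.
For "hoivccvptbek", step one produces "jqkxeexrvdgm"; step two turns that into "qkxeexrvdgmj".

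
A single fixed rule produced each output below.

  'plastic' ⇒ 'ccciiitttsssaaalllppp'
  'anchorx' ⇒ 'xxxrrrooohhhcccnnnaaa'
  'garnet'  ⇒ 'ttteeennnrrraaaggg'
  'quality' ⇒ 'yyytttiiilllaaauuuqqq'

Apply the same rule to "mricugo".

oooggguuuccciiirrrmmm

Looking at the pairs, the operation is to reverse the string, then repeat every character 3 times.
On "mricugo": the first step gives "ogucirm", and the second then gives "oooggguuuccciiirrrmmm".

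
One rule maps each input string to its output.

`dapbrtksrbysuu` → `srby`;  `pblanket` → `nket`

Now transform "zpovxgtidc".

The pattern: swap the front and back halves of the string, then keep only the first 4 characters.
For "zpovxgtidc" the result is "gtid".
(Check on "dapbrtksrbysuu": → "srbysuudapbrtk" → "srby" ✓)

gtid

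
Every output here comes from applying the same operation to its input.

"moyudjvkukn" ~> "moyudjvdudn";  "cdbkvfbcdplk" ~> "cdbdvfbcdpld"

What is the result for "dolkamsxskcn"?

doldamsxsdcn

The rule is to replace every "k" with "d".
Doing the same to "dolkamsxskcn": "doldamsxsdcn".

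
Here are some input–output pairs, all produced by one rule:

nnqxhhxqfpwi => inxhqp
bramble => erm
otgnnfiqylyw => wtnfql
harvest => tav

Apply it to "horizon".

noi

Rule — move the last 2 characters to the front (rotate right by 2), then keep every other character starting from the second (positions 2nd, 4th, 6th, ...).
Applying both steps to "horizon": "onhoriz", then "noi".
(Check on "bramble": → "lebramb" → "erm" ✓)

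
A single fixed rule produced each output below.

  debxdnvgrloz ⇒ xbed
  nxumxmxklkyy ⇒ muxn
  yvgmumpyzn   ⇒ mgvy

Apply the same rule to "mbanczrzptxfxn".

nabm

Rule — reverse the string, then keep only the last 4 characters.
For "mbanczrzptxfxn", step one produces "nxfxtpzrzcnabm"; step two turns that into "nabm".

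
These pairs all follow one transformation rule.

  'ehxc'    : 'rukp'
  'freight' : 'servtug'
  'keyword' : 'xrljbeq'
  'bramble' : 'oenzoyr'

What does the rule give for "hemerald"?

In each case the input is transformed by: shift every letter 13 places forward in the alphabet (wrapping around) — i.e. ROT13.
"hemerald" → "urzrenyq".

urzrenyq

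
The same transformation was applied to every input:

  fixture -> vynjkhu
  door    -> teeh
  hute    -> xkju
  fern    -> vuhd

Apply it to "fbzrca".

vrphsq

Each output is the input with this applied: shift every letter 10 places backward in the alphabet (wrapping around).
For "fbzrca" the result is "vrphsq".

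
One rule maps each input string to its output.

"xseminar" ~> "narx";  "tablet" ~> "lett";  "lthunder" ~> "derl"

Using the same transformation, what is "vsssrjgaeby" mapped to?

ebyv

Rule — move the first character to the end, then keep only the last 4 characters.
Working it through for "vsssrjgaeby": intermediate "sssrjgaebyv", final "ebyv".
(Check on "xseminar": → "seminarx" → "narx" ✓)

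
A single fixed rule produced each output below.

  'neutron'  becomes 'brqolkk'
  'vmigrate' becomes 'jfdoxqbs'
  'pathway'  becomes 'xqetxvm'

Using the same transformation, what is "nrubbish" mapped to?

oryyfpek

The transformation: shift every letter 3 places backward in the alphabet (wrapping around), then move the first character to the end.
Applying both steps to "nrubbish": "koryyfpe", then "oryyfpek".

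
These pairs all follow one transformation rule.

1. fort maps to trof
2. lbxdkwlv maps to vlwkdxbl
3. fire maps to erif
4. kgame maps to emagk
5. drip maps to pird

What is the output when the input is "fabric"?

The rule is to reverse the string.
On "fabric" that produces "cirbaf".

cirbaf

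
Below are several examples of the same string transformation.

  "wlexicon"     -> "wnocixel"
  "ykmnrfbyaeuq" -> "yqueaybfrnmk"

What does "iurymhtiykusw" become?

The pattern: move the first character to the end, then reverse the string.
So "iurymhtiykusw" becomes "iwsukyithmyru".

iwsukyithmyru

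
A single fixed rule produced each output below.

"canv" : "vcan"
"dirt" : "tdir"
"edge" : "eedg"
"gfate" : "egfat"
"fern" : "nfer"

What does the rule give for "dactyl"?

The pattern: move the last character to the front.
Applying that to "dactyl" gives "ldacty".

ldacty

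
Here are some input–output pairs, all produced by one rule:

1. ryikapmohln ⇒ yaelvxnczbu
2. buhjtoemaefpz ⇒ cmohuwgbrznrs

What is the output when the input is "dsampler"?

The transformation: shift every letter 13 places forward in the alphabet (wrapping around) — i.e. ROT13, then move the last 2 characters to the front (rotate right by 2).
Starting from "dsampler": after the first operation, "qfnzcyre"; after the second, "reqfnzcy".

reqfnzcy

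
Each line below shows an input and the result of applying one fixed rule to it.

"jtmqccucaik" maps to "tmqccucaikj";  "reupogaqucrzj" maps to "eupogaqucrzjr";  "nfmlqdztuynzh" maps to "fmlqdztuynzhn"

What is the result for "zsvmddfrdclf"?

svmddfrdclfz

The rule is to move the first character to the end.
"zsvmddfrdclf" → "svmddfrdclfz".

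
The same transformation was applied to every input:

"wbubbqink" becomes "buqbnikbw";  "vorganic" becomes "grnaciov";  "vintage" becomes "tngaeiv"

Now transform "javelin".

evilnaj

Looking at the pairs, the operation is to swap each adjacent pair of characters (1↔2, 3↔4, ...), then move the first 2 characters to the end (rotate left by 2).
For "javelin", step one produces "ajeviln"; step two turns that into "evilnaj".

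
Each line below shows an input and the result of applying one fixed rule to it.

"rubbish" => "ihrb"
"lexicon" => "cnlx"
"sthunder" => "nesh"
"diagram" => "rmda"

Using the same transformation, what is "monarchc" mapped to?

rhmn

The transformation: keep every other character starting from the first (positions 1st, 3rd, 5th, ...), then move the last 2 characters to the front (rotate right by 2).
Applying both steps to "monarchc": "mnrh", then "rhmn".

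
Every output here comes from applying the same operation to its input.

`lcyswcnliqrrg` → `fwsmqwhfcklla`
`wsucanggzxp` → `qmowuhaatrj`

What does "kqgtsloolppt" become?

ekanmfiifjjn

The rule is to shift every letter 6 places backward in the alphabet (wrapping around).
Doing the same to "kqgtsloolppt": "ekanmfiifjjn".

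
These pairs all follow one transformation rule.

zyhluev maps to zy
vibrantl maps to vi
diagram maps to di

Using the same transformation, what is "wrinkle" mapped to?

wr

What's happening: keep only the first 2 characters.
So "wrinkle" becomes "wr".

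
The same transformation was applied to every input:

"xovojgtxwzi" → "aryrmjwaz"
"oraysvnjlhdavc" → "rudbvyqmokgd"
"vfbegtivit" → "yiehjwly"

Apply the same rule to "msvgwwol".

pvyjzz

Looking at the pairs, the operation is to delete the last 2 characters, then shift every letter 3 places forward in the alphabet (wrapping around).
"msvgwwol" → "msvgww" → "pvyjzz".
(Check on "oraysvnjlhdavc": → "oraysvnjlhda" → "rudbvyqmokgd" ✓)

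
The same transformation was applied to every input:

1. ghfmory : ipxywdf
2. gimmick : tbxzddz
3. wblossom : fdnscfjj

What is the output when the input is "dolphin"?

zeufcgy

Each output is the input with this applied: shift every letter 9 places backward in the alphabet (wrapping around), then move the last 2 characters to the front (rotate right by 2).
For "dolphin", step one produces "ufcgyze"; step two turns that into "zeufcgy".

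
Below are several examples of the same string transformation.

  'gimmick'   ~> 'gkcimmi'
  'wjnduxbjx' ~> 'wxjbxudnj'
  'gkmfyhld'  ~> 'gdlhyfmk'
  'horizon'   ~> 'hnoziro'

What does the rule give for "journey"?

In each case the input is transformed by: move the first character to the end, then reverse the string.
Applying both steps to "journey": "ourneyj", then "jyenruo".

jyenruo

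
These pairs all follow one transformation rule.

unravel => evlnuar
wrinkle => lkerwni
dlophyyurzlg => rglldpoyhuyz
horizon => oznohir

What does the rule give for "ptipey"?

iyetpp

The transformation: swap each adjacent pair of characters (1↔2, 3↔4, ...), then move the last 3 characters to the front (rotate right by 3).
For "ptipey", step one produces "tppiye"; step two turns that into "iyetpp".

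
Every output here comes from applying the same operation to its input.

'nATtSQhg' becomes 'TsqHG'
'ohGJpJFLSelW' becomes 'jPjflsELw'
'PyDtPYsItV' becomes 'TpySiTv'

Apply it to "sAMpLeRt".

PlErT

Each output is the input with this applied: flip the case of every letter, then delete the first 3 characters.
"sAMpLeRt" → "SamPlErT" → "PlErT".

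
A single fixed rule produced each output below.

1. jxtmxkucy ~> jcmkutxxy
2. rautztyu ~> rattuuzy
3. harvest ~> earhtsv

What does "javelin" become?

eajinlv

Looking at the pairs, the operation is to sort the characters into alphabetical order, then swap each adjacent pair of characters (1↔2, 3↔4, ...).
Applying that to "javelin" gives "eajinlv".
(Check on "jxtmxkucy": → "cjkmtuxxy" → "jcmkutxxy" ✓)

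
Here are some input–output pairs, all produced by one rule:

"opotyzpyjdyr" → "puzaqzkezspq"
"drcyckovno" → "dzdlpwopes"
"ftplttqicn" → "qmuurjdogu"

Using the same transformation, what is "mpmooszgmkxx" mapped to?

The pattern: move the first 2 characters to the end (rotate left by 2), then shift every letter 1 place forward in the alphabet (wrapping around).
For "mpmooszgmkxx" the result is "npptahnlyynq".

npptahnlyynq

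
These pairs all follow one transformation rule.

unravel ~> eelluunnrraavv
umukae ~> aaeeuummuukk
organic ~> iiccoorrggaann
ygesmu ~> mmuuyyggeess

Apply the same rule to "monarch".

Each output is the input with this applied: move the last 2 characters to the front (rotate right by 2), then double every character.
Working it through for "monarch": intermediate "chmonar", final "cchhmmoonnaarr".

cchhmmoonnaarr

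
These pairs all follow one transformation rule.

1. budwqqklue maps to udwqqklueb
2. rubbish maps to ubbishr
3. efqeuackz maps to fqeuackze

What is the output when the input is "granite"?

The rule is to move the first character to the end.
On "granite" that produces "raniteg".

raniteg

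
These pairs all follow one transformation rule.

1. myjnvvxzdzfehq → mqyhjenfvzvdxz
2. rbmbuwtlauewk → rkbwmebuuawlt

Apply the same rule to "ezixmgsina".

Each output is the input with this applied: take characters alternately from the front and the back (1st, last, 2nd, 2nd-last, ...).
"ezixmgsina" → "eazniixsmg".

eazniixsmg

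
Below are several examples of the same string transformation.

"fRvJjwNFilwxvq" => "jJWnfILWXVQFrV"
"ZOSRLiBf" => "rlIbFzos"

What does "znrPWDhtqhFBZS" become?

pwdHTQHfbzsZNR

What's happening: move the first 3 characters to the end (rotate left by 3), then flip the case of every letter.
Starting from "znrPWDhtqhFBZS": after the first operation, "PWDhtqhFBZSznr"; after the second, "pwdHTQHfbzsZNR".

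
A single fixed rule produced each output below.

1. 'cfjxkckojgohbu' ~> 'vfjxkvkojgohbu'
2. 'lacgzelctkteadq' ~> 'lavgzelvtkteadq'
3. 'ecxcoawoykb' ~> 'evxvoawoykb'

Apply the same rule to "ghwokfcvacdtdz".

ghwokfvvavdtdz

The pattern: replace every "c" with "v".
Doing the same to "ghwokfcvacdtdz": "ghwokfvvavdtdz".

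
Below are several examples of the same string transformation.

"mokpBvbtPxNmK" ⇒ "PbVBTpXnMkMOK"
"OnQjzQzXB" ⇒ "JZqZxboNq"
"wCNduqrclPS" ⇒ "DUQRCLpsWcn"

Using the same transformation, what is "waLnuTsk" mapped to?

The transformation: flip the case of every letter, then move the first 3 characters to the end (rotate left by 3).
Applying both steps to "waLnuTsk": "WAlNUtSK", then "NUtSKWAl".

NUtSKWAl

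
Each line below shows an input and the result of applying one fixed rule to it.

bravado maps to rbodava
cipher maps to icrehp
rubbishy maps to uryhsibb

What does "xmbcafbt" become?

mxtbfacb

The transformation: reverse the string, then move the last 2 characters to the front (rotate right by 2).
Applying both steps to "xmbcafbt": "tbfacbmx", then "mxtbfacb".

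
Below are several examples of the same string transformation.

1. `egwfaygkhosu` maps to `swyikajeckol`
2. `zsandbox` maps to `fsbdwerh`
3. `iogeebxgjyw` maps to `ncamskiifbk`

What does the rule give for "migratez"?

The transformation: move the last 3 characters to the front (rotate right by 3), then shift every letter 4 places forward in the alphabet (wrapping around).
On "migratez": the first step gives "tezmigra", and the second then gives "xidqmkve".

xidqmkve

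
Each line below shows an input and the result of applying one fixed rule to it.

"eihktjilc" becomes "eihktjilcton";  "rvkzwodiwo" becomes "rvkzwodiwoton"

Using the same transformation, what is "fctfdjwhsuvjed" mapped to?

Looking at the pairs, the operation is to append "ton".
Applying that to "fctfdjwhsuvjed" gives "fctfdjwhsuvjedton".

fctfdjwhsuvjedton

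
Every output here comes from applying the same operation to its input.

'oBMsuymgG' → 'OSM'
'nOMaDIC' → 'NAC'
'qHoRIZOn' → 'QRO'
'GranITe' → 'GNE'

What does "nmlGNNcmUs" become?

What's happening: keep one character in every 3, starting at position 1 (positions 1st, 4th, 7th, ...), then convert every letter to uppercase.
"nmlGNNcmUs" → "nGcs" → "NGCS".

NGCS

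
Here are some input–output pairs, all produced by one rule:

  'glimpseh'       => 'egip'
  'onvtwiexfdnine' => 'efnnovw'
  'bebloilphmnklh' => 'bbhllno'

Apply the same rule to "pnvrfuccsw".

Rule — keep every other character starting from the first (positions 1st, 3rd, 5th, ...), then sort the characters into alphabetical order.
Starting from "pnvrfuccsw": after the first operation, "pvfcs"; after the second, "cfpsv".

cfpsv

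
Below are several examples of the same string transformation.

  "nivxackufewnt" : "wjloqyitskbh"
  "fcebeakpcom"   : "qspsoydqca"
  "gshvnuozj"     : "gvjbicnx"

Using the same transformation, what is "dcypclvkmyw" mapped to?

What's happening: shift every letter 12 places backward in the alphabet (wrapping around), then delete the first character.
So "dcypclvkmyw" becomes "qmdqzjyamk".
(Check on "gshvnuozj": → "ugvjbicnx" → "gvjbicnx" ✓)

qmdqzjyamk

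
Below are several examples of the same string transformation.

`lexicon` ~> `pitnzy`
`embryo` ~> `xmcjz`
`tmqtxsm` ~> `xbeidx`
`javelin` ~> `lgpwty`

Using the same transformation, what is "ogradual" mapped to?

The pattern: delete the first character, then shift every letter 11 places forward in the alphabet (wrapping around).
"ogradual" → "gradual" → "rcloflw".

rcloflw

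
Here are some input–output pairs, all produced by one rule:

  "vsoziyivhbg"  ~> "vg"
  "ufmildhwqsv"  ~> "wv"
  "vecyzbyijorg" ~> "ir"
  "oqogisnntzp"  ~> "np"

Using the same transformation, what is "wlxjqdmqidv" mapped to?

qv

Looking at the pairs, the operation is to keep one character in every 3, starting at position 2 (positions 2nd, 5th, 8th, ...), then delete the first 2 characters.
On "wlxjqdmqidv": the first step gives "lqqv", and the second then gives "qv".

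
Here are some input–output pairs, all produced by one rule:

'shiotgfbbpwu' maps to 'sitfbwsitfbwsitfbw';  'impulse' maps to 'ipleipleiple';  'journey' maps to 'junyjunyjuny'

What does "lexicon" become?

lxcnlxcnlxcn

Each output is the input with this applied: keep every other character starting from the first (positions 1st, 3rd, 5th, ...), then write the whole string 3 times in a row.
Working it through for "lexicon": intermediate "lxcn", final "lxcnlxcnlxcn".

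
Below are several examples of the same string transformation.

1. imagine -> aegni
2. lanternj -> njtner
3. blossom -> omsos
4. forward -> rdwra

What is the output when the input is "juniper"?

nriep

Each output is the input with this applied: delete the first 2 characters, then take characters alternately from the front and the back (1st, last, 2nd, 2nd-last, ...).
Doing the same to "juniper": "nriep".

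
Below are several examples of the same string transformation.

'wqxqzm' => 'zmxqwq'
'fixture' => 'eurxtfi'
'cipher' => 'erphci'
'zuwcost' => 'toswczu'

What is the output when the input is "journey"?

yneurjo

Rule — swap each adjacent pair of characters (1↔2, 3↔4, ...), then reverse the string.
For "journey", step one produces "ojrueny"; step two turns that into "yneurjo".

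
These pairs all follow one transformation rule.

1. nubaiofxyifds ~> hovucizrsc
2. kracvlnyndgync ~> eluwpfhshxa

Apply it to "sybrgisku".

Rule — shift every letter 6 places backward in the alphabet (wrapping around), then delete the last 3 characters.
On "sybrgisku": the first step gives "msvlacmeo", and the second then gives "msvlac".

msvlac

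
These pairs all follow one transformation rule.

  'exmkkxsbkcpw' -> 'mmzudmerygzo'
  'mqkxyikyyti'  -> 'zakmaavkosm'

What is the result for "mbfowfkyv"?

qyhmaxodh

Looking at the pairs, the operation is to move the first 3 characters to the end (rotate left by 3), then shift every letter 2 places forward in the alphabet (wrapping around).
"mbfowfkyv" → "owfkyvmbf" → "qyhmaxodh".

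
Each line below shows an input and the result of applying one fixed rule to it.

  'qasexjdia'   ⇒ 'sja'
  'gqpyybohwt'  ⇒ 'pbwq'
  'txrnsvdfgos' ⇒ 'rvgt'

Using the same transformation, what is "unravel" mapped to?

Each output is the input with this applied: move the first 2 characters to the end (rotate left by 2), then keep one character in every 3, starting at position 1 (positions 1st, 4th, 7th, ...).
Working it through for "unravel": intermediate "ravelun", final "ren".

ren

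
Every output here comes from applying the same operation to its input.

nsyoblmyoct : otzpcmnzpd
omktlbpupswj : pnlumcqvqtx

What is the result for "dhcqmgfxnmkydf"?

eidrnhgyonlze

The pattern: shift every letter 1 place forward in the alphabet (wrapping around), then delete the last character.
"dhcqmgfxnmkydf" → "eidrnhgyonlzeg" → "eidrnhgyonlze".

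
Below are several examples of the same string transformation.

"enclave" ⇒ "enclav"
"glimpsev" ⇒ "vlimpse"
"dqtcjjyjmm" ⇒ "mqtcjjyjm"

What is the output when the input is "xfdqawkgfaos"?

sfdqawkgfao

The transformation: delete the first character, then move the last character to the front.
Applying both steps to "xfdqawkgfaos": "fdqawkgfaos", then "sfdqawkgfao".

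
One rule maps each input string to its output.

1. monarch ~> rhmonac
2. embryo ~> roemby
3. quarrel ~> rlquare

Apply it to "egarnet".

ntegare

In each case the input is transformed by: move the last 2 characters to the front (rotate right by 2), then swap the first and last characters.
"egarnet" → "etegarn" → "ntegare".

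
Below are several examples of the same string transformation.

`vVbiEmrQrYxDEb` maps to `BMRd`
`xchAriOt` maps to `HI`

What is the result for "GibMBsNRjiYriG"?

In each case the input is transformed by: flip the case of every letter, then keep one character in every 3, starting at position 3 (positions 3rd, 6th, 9th, ...).
Starting from "GibMBsNRjiYriG": after the first operation, "gIBmbSnrJIyRIg"; after the second, "BSJR".

BSJR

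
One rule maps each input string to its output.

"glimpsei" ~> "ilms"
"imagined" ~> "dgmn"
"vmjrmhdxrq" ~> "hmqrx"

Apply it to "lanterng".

agrt

In each case the input is transformed by: keep every other character starting from the second (positions 2nd, 4th, 6th, ...), then sort the characters into alphabetical order.
Working it through for "lanterng": intermediate "atrg", final "agrt".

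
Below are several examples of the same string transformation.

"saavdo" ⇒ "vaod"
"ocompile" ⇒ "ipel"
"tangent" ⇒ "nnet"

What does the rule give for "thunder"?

uedr

The pattern: swap each adjacent pair of characters (1↔2, 3↔4, ...), then keep only the last 4 characters.
On "thunder": the first step gives "htnuedr", and the second then gives "uedr".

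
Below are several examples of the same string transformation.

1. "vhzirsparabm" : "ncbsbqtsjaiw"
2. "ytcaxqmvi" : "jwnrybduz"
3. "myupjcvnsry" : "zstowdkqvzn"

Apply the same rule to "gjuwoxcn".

Looking at the pairs, the operation is to reverse the string, then shift every letter 1 place forward in the alphabet (wrapping around).
For "gjuwoxcn", step one produces "ncxowujg"; step two turns that into "odypxvkh".

odypxvkh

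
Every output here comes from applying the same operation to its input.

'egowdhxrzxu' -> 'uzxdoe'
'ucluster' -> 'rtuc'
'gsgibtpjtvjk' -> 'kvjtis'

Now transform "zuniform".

The rule is to reverse the string, then keep every other character starting from the first (positions 1st, 3rd, 5th, ...).
On "zuniform": the first step gives "mrofinuz", and the second then gives "moiu".

moiu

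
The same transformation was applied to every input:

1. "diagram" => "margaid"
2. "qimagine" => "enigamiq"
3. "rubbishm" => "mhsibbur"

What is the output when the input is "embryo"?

oyrbme

In each case the input is transformed by: reverse the string.
Doing the same to "embryo": "oyrbme".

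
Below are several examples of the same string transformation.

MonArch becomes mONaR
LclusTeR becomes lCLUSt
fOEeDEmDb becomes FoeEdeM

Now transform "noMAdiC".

Rule — flip the case of every letter, then delete the last 2 characters.
"noMAdiC" → "NOmaDIc" → "NOmaD".
(Check on "fOEeDEmDb": → "FoeEdeMdB" → "FoeEdeM" ✓)

NOmaD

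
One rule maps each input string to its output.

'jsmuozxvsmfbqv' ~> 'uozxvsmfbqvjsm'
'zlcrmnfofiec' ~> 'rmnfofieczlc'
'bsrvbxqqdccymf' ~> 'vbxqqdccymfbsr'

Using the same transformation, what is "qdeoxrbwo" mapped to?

The transformation: move the first 3 characters to the end (rotate left by 3).
Applying that to "qdeoxrbwo" gives "oxrbwoqde".

oxrbwoqde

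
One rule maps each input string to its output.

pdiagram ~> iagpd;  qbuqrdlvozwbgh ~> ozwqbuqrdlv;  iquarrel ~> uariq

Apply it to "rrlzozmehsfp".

Looking at the pairs, the operation is to delete the last 3 characters, then move the last 3 characters to the front (rotate right by 3).
So "rrlzozmehsfp" becomes "mehrrlzoz".

mehrrlzoz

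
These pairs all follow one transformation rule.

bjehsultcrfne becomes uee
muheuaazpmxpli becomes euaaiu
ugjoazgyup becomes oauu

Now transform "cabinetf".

iea

Rule — move the first 3 characters to the end (rotate left by 3), then keep only the vowels.
Starting from "cabinetf": after the first operation, "inetfcab"; after the second, "iea".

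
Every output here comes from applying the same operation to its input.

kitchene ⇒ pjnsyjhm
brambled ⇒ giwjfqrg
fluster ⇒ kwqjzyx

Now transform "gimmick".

lpnhrnr

What's happening: shift every letter 5 places forward in the alphabet (wrapping around), then take characters alternately from the front and the back (1st, last, 2nd, 2nd-last, ...).
Starting from "gimmick": after the first operation, "lnrrnhp"; after the second, "lpnhrnr".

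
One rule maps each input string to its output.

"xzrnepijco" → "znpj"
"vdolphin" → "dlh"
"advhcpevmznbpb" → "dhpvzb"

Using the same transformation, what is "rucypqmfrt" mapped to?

Rule — delete the last 2 characters, then keep every other character starting from the second (positions 2nd, 4th, 6th, ...).
Applying both steps to "rucypqmfrt": "rucypqmf", then "uyqf".

uyqf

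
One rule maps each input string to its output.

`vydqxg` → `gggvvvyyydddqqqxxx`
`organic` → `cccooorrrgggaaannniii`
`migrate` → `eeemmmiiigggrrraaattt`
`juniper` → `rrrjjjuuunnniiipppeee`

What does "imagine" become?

eeeiiimmmaaagggiiinnn

In each case the input is transformed by: move the last character to the front, then repeat every character 3 times.
"imagine" → "eimagin" → "eeeiiimmmaaagggiiinnn".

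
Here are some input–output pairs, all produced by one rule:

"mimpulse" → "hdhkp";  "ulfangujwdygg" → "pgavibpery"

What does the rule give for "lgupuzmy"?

gbpkp

The rule is to shift every letter 5 places backward in the alphabet (wrapping around), then delete the last 3 characters.
So "lgupuzmy" becomes "gbpkp".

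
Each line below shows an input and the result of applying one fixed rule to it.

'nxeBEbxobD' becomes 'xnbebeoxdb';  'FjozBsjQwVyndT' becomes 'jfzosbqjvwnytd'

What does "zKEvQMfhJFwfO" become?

kzvemqhffjfwo

The pattern: swap each adjacent pair of characters (1↔2, 3↔4, ...), then convert every letter to lowercase.
For "zKEvQMfhJFwfO", step one produces "KzvEMQhfFJfwO"; step two turns that into "kzvemqhffjfwo".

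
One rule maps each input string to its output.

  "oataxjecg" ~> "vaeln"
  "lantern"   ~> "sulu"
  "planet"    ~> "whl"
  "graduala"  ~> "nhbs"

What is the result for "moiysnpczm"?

tpzwg

Looking at the pairs, the operation is to shift every letter 7 places forward in the alphabet (wrapping around), then keep every other character starting from the first (positions 1st, 3rd, 5th, ...).
Starting from "moiysnpczm": after the first operation, "tvpfzuwjgt"; after the second, "tpzwg".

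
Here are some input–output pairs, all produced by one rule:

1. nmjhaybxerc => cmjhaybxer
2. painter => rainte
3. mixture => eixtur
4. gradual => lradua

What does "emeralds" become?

In each case the input is transformed by: delete the first character, then move the last character to the front.
"emeralds" → "meralds" → "smerald".

smerald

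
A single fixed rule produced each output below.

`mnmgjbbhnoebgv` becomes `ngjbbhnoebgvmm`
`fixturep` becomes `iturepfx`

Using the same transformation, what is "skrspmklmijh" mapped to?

Rule — move the first 2 characters to the end (rotate left by 2), then swap the first and last characters.
"skrspmklmijh" → "rspmklmijhsk" → "kspmklmijhsr".

kspmklmijhsr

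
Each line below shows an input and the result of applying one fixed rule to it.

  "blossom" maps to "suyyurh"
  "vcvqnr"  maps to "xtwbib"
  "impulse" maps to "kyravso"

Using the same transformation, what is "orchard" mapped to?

The transformation: reverse the string, then shift every letter 6 places forward in the alphabet (wrapping around).
For "orchard", step one produces "drahcro"; step two turns that into "jxgnixu".

jxgnixu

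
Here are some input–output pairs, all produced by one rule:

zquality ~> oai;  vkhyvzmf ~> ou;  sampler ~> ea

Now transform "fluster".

What's happening: shift every letter 11 places backward in the alphabet (wrapping around), then keep only the vowels.
On "fluster": the first step gives "uajhitg", and the second then gives "uai".

uai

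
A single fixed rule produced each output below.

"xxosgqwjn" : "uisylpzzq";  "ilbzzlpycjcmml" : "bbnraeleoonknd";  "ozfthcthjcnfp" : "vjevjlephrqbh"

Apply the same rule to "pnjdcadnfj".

fecfphlrpl

Rule — move the first 3 characters to the end (rotate left by 3), then shift every letter 2 places forward in the alphabet (wrapping around).
On "pnjdcadnfj": the first step gives "dcadnfjpnj", and the second then gives "fecfphlrpl".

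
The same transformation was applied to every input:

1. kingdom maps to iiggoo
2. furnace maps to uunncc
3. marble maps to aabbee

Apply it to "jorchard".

In each case the input is transformed by: keep every other character starting from the second (positions 2nd, 4th, 6th, ...), then double every character.
On "jorchard": the first step gives "ocad", and the second then gives "ooccaadd".

ooccaadd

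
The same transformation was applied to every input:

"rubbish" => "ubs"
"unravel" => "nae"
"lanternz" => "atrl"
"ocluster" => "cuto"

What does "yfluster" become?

Rule — swap the first and last characters, then keep every other character starting from the second (positions 2nd, 4th, 6th, ...).
Applying that to "yfluster" gives "futy".

futy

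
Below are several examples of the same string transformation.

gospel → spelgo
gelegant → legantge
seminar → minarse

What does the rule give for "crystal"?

ystalcr

Each output is the input with this applied: move the first 2 characters to the end (rotate left by 2).
So "crystal" becomes "ystalcr".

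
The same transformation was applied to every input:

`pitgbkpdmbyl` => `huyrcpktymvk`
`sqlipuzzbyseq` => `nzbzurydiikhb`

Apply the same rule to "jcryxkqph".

yqslahgtz

What's happening: shift every letter 9 places forward in the alphabet (wrapping around), then move the last 2 characters to the front (rotate right by 2).
For "jcryxkqph", step one produces "slahgtzyq"; step two turns that into "yqslahgtz".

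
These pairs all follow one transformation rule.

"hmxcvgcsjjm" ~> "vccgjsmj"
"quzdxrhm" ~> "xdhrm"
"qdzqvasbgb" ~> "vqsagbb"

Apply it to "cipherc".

The pattern: delete the first 3 characters, then swap each adjacent pair of characters (1↔2, 3↔4, ...).
"cipherc" → "herc" → "ehcr".
(Check on "hmxcvgcsjjm": → "cvgcsjjm" → "vccgjsmj" ✓)

ehcr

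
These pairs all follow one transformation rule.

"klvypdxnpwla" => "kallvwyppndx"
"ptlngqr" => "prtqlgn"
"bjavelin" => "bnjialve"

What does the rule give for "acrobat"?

Each output is the input with this applied: take characters alternately from the front and the back (1st, last, 2nd, 2nd-last, ...).
For "acrobat" the result is "atcarbo".

atcarbo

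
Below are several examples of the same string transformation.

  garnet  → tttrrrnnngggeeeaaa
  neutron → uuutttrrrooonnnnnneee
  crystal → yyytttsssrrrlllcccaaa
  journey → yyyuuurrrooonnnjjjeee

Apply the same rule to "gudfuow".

wwwuuuuuuooogggfffddd

The rule is to sort the characters into reverse alphabetical order, then repeat every character 3 times.
"gudfuow" → "wuuogfd" → "wwwuuuuuuooogggfffddd".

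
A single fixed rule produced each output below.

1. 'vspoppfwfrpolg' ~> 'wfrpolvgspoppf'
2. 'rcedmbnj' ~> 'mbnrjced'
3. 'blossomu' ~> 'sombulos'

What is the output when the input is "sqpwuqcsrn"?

qcsrsnqpwu

The rule is to swap the first and last characters, then swap the front and back halves of the string.
So "sqpwuqcsrn" becomes "qcsrsnqpwu".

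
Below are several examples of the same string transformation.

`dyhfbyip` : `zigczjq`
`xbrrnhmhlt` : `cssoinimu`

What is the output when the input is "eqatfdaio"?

Each output is the input with this applied: shift every letter 1 place forward in the alphabet (wrapping around), then delete the first character.
Starting from "eqatfdaio": after the first operation, "frbugebjp"; after the second, "rbugebjp".

rbugebjp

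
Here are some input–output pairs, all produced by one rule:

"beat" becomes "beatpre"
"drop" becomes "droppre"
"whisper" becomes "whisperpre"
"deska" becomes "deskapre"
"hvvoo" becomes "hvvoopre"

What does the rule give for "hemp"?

Rule — append "pre".
So "hemp" becomes "hemppre".

hemppre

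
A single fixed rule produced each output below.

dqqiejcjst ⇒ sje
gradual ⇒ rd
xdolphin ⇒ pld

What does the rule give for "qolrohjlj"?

Rule — sort the characters into reverse alphabetical order, then keep one character in every 3, starting at position 2 (positions 2nd, 5th, 8th, ...).
Starting from "qolrohjlj": after the first operation, "rqoolljjh"; after the second, "qlj".

qlj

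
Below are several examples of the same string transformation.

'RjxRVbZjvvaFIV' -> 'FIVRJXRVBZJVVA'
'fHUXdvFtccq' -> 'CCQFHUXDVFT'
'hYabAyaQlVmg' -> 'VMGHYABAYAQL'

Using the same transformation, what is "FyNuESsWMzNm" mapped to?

The rule is to move the last 3 characters to the front (rotate right by 3), then convert every letter to uppercase.
Applying both steps to "FyNuESsWMzNm": "zNmFyNuESsWM", then "ZNMFYNUESSWM".
(Check on "RjxRVbZjvvaFIV": → "FIVRjxRVbZjvva" → "FIVRJXRVBZJVVA" ✓)

ZNMFYNUESSWM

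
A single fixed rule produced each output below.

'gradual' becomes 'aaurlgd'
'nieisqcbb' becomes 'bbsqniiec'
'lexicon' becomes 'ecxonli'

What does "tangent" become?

Rule — sort the characters into reverse alphabetical order, then move the last 2 characters to the front (rotate right by 2).
For "tangent" the result is "eattnng".

eattnng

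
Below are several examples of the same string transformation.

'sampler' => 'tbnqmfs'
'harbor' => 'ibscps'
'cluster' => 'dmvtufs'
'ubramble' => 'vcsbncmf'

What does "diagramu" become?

Looking at the pairs, the operation is to shift every letter 1 place forward in the alphabet (wrapping around).
Applying that to "diagramu" gives "ejbhsbnv".

ejbhsbnv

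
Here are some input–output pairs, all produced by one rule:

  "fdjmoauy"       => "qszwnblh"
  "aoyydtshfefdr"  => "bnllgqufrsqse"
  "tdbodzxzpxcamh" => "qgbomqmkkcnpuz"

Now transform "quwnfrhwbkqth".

hdajesjuxogdu

In each case the input is transformed by: shift every letter 13 places forward in the alphabet (wrapping around) — i.e. ROT13, then swap each adjacent pair of characters (1↔2, 3↔4, ...).
Applying both steps to "quwnfrhwbkqth": "dhjaseujoxdgu", then "hdajesjuxogdu".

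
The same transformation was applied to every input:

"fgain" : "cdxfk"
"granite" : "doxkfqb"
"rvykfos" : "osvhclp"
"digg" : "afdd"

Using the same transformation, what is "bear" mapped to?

ybxo

Each output is the input with this applied: shift every letter 3 places backward in the alphabet (wrapping around).
Applying that to "bear" gives "ybxo".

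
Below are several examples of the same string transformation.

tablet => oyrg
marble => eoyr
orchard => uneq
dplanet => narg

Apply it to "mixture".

Looking at the pairs, the operation is to shift every letter 13 places forward in the alphabet (wrapping around) — i.e. ROT13, then keep only the last 4 characters.
Starting from "mixture": after the first operation, "zvkgher"; after the second, "gher".

gher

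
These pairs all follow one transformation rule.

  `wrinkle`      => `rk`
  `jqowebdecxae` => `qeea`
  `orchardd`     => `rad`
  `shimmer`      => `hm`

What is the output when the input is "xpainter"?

pnr

Each output is the input with this applied: keep one character in every 3, starting at position 2 (positions 2nd, 5th, 8th, ...).
Doing the same to "xpainter": "pnr".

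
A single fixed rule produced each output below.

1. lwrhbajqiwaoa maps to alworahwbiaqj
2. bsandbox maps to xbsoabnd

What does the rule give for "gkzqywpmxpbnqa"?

agkqznqbypwxpm

The transformation: swap the first and last characters, then take characters alternately from the front and the back (1st, last, 2nd, 2nd-last, ...).
"gkzqywpmxpbnqa" → "akzqywpmxpbnqg" → "agkqznqbypwxpm".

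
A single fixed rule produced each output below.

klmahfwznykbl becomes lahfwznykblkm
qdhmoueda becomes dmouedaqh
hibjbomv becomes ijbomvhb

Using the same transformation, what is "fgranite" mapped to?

ganitefr

The rule is to move the first 2 characters to the end (rotate left by 2), then swap the first and last characters.
Working it through for "fgranite": intermediate "ranitefg", final "ganitefr".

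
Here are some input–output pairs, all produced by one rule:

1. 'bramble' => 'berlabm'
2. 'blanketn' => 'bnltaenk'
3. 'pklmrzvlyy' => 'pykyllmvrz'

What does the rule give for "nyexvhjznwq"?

What's happening: take characters alternately from the front and the back (1st, last, 2nd, 2nd-last, ...).
"nyexvhjznwq" → "nqywenxzvjh".

nqywenxzvjh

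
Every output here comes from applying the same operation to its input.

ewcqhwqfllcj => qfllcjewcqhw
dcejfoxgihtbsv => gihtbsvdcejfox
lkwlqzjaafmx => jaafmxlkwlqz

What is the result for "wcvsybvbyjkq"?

Looking at the pairs, the operation is to swap the front and back halves of the string.
Doing the same to "wcvsybvbyjkq": "vbyjkqwcvsyb".

vbyjkqwcvsyb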